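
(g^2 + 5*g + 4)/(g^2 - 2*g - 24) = (g + 1)/(g - 6)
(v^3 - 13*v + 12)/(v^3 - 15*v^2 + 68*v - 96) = (v^2 + 3*v - 4)/(v^2 - 12*v + 32)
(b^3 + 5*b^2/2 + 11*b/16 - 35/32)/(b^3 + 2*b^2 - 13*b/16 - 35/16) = (b - 1/2)/(b - 1)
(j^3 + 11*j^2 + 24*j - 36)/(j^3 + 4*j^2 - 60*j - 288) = (j - 1)/(j - 8)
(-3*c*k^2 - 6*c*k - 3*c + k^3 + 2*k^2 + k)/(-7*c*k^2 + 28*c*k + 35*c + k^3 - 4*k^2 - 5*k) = (3*c*k + 3*c - k^2 - k)/(7*c*k - 35*c - k^2 + 5*k)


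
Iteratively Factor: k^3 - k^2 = (k - 1)*(k^2) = k*(k - 1)*(k)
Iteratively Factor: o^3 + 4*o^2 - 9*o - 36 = (o + 4)*(o^2 - 9) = (o - 3)*(o + 4)*(o + 3)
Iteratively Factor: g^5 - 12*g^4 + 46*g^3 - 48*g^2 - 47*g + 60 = (g - 4)*(g^4 - 8*g^3 + 14*g^2 + 8*g - 15) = (g - 4)*(g - 3)*(g^3 - 5*g^2 - g + 5) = (g - 4)*(g - 3)*(g + 1)*(g^2 - 6*g + 5) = (g - 5)*(g - 4)*(g - 3)*(g + 1)*(g - 1)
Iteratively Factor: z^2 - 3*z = (z - 3)*(z)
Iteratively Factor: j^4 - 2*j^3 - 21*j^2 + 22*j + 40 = (j + 1)*(j^3 - 3*j^2 - 18*j + 40) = (j - 2)*(j + 1)*(j^2 - j - 20) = (j - 5)*(j - 2)*(j + 1)*(j + 4)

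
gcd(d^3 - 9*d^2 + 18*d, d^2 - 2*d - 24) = d - 6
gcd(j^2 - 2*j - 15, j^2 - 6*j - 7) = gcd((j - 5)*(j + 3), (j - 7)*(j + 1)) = 1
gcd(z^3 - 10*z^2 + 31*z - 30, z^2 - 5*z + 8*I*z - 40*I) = z - 5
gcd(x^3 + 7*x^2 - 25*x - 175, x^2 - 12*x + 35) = x - 5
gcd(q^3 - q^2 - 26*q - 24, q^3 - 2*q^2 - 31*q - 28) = q^2 + 5*q + 4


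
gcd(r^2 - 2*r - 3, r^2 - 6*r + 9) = r - 3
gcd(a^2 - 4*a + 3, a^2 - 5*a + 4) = a - 1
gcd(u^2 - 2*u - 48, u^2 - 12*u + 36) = 1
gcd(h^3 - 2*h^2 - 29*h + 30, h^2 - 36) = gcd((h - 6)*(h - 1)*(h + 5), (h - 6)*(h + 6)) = h - 6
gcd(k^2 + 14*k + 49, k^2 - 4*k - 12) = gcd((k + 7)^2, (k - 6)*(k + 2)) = 1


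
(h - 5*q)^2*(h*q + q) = h^3*q - 10*h^2*q^2 + h^2*q + 25*h*q^3 - 10*h*q^2 + 25*q^3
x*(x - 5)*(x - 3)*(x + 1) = x^4 - 7*x^3 + 7*x^2 + 15*x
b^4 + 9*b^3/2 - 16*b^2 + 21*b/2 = b*(b - 3/2)*(b - 1)*(b + 7)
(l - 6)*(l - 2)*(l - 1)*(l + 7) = l^4 - 2*l^3 - 43*l^2 + 128*l - 84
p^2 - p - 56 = (p - 8)*(p + 7)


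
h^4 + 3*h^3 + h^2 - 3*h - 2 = (h - 1)*(h + 1)^2*(h + 2)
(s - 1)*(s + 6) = s^2 + 5*s - 6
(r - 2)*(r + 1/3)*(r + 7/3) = r^3 + 2*r^2/3 - 41*r/9 - 14/9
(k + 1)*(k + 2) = k^2 + 3*k + 2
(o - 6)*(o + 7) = o^2 + o - 42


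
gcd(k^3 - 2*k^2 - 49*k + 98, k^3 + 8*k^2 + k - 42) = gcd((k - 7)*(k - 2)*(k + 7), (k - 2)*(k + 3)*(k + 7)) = k^2 + 5*k - 14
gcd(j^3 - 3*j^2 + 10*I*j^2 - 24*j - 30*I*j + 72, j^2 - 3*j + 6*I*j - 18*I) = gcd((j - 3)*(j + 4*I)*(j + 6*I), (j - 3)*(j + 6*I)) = j^2 + j*(-3 + 6*I) - 18*I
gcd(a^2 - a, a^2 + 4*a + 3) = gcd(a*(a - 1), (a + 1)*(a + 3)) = 1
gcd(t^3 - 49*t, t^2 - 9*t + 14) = t - 7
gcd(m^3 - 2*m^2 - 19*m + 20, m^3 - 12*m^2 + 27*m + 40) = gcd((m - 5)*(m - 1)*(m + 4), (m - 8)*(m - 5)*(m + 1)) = m - 5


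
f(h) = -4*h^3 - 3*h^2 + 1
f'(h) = -12*h^2 - 6*h = 6*h*(-2*h - 1)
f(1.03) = -6.55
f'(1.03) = -18.91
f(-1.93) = 18.58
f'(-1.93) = -33.12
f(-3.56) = 143.45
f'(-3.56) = -130.72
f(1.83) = -33.56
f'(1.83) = -51.17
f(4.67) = -471.82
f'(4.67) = -289.73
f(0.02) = 1.00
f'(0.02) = -0.12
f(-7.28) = 1385.32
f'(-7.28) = -592.30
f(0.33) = 0.53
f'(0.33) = -3.29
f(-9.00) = 2674.00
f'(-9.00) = -918.00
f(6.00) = -971.00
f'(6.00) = -468.00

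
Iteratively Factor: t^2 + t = (t)*(t + 1)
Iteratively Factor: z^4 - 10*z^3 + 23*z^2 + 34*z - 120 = (z - 5)*(z^3 - 5*z^2 - 2*z + 24) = (z - 5)*(z - 3)*(z^2 - 2*z - 8) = (z - 5)*(z - 4)*(z - 3)*(z + 2)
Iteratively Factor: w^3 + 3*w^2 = (w)*(w^2 + 3*w) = w*(w + 3)*(w)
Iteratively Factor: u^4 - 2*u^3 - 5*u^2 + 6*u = (u)*(u^3 - 2*u^2 - 5*u + 6) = u*(u + 2)*(u^2 - 4*u + 3) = u*(u - 3)*(u + 2)*(u - 1)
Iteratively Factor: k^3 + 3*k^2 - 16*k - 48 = (k + 4)*(k^2 - k - 12) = (k + 3)*(k + 4)*(k - 4)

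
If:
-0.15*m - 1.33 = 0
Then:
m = -8.87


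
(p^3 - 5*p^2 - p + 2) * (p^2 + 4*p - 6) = p^5 - p^4 - 27*p^3 + 28*p^2 + 14*p - 12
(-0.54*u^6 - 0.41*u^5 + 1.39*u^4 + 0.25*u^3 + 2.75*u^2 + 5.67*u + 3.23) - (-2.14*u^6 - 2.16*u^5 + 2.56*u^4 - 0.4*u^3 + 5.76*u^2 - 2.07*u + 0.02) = 1.6*u^6 + 1.75*u^5 - 1.17*u^4 + 0.65*u^3 - 3.01*u^2 + 7.74*u + 3.21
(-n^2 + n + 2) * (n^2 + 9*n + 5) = -n^4 - 8*n^3 + 6*n^2 + 23*n + 10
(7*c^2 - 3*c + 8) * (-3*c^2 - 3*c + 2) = -21*c^4 - 12*c^3 - c^2 - 30*c + 16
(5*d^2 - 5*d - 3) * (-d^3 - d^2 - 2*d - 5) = -5*d^5 - 2*d^3 - 12*d^2 + 31*d + 15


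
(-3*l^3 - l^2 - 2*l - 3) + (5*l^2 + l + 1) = -3*l^3 + 4*l^2 - l - 2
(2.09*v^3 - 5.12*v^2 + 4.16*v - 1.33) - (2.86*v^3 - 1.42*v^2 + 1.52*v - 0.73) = -0.77*v^3 - 3.7*v^2 + 2.64*v - 0.6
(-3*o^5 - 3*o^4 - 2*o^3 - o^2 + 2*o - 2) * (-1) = 3*o^5 + 3*o^4 + 2*o^3 + o^2 - 2*o + 2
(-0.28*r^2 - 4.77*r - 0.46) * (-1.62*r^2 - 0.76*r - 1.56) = 0.4536*r^4 + 7.9402*r^3 + 4.8072*r^2 + 7.7908*r + 0.7176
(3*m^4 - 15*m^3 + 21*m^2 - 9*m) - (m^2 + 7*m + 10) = 3*m^4 - 15*m^3 + 20*m^2 - 16*m - 10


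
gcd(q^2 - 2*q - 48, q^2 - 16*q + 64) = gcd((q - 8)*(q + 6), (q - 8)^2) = q - 8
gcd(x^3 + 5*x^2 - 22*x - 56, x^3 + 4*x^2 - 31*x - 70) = x^2 + 9*x + 14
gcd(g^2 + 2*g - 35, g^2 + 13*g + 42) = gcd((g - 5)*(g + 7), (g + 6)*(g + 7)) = g + 7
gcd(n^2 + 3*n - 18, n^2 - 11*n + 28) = 1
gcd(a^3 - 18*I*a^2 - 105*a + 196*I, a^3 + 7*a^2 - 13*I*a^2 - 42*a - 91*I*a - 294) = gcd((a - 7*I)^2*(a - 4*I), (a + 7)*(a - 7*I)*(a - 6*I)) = a - 7*I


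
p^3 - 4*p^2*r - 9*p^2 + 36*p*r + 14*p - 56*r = (p - 7)*(p - 2)*(p - 4*r)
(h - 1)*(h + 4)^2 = h^3 + 7*h^2 + 8*h - 16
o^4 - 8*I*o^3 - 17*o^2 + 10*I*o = o*(o - 5*I)*(o - 2*I)*(o - I)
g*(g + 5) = g^2 + 5*g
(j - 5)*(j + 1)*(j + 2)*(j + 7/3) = j^4 + j^3/3 - 53*j^2/3 - 121*j/3 - 70/3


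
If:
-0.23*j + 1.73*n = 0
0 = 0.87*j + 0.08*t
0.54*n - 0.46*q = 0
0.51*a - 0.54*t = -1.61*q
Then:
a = 1.10412831666452*t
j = -0.0919540229885057*t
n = -0.0122251013221713*t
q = -0.0143512058999402*t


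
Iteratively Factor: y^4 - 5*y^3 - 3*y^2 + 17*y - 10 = (y - 1)*(y^3 - 4*y^2 - 7*y + 10) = (y - 1)*(y + 2)*(y^2 - 6*y + 5) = (y - 5)*(y - 1)*(y + 2)*(y - 1)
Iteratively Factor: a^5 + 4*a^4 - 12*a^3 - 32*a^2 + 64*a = (a - 2)*(a^4 + 6*a^3 - 32*a) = (a - 2)*(a + 4)*(a^3 + 2*a^2 - 8*a) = (a - 2)^2*(a + 4)*(a^2 + 4*a) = a*(a - 2)^2*(a + 4)*(a + 4)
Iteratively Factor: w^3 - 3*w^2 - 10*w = (w)*(w^2 - 3*w - 10) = w*(w + 2)*(w - 5)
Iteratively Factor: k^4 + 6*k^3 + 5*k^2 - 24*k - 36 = (k + 2)*(k^3 + 4*k^2 - 3*k - 18) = (k + 2)*(k + 3)*(k^2 + k - 6) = (k + 2)*(k + 3)^2*(k - 2)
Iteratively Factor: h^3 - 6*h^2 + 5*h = (h - 5)*(h^2 - h) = (h - 5)*(h - 1)*(h)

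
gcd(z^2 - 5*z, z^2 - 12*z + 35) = z - 5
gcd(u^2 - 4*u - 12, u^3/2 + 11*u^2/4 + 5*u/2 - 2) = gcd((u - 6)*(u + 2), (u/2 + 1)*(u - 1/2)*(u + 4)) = u + 2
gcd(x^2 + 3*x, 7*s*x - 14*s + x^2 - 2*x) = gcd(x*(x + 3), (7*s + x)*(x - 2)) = 1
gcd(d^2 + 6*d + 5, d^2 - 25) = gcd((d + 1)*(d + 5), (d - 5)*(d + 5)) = d + 5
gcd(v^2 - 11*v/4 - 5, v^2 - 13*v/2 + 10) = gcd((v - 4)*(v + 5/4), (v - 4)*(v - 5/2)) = v - 4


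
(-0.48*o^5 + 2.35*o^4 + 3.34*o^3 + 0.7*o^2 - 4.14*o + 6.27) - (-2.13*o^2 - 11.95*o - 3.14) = -0.48*o^5 + 2.35*o^4 + 3.34*o^3 + 2.83*o^2 + 7.81*o + 9.41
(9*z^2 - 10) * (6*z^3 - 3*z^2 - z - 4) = 54*z^5 - 27*z^4 - 69*z^3 - 6*z^2 + 10*z + 40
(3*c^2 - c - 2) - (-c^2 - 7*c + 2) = 4*c^2 + 6*c - 4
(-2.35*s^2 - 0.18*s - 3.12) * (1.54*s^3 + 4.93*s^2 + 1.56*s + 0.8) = -3.619*s^5 - 11.8627*s^4 - 9.3582*s^3 - 17.5424*s^2 - 5.0112*s - 2.496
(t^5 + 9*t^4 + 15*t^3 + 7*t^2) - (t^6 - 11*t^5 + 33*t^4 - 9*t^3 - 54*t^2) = -t^6 + 12*t^5 - 24*t^4 + 24*t^3 + 61*t^2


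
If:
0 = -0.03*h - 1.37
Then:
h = -45.67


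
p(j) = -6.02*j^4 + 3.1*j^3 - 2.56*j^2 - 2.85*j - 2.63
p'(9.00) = -16849.95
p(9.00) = -37472.96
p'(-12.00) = 43008.03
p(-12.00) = -130524.59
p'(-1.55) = 117.10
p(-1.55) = -50.65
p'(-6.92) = 8457.41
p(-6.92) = -14937.26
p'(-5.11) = 3479.22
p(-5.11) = -4573.24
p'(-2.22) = 317.81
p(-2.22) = -189.06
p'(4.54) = -2087.73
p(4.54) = -2335.77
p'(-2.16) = 294.27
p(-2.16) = -170.70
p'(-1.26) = 66.53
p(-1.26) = -24.48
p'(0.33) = -4.39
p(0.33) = -3.81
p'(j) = -24.08*j^3 + 9.3*j^2 - 5.12*j - 2.85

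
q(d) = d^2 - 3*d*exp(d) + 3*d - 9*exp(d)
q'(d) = -3*d*exp(d) + 2*d - 12*exp(d) + 3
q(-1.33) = -3.55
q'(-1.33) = -1.78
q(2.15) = -121.56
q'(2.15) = -151.09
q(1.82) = -80.47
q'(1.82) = -101.12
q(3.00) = -343.54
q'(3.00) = -412.80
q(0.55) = -16.51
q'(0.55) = -19.56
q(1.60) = -60.99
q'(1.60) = -77.01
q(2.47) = -180.50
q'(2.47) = -221.53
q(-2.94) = -0.19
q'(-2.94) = -3.05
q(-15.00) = 180.00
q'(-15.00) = -27.00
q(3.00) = -343.54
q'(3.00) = -412.80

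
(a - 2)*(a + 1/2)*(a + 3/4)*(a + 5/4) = a^4 + a^3/2 - 49*a^2/16 - 109*a/32 - 15/16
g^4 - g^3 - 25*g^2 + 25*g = g*(g - 5)*(g - 1)*(g + 5)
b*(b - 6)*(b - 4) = b^3 - 10*b^2 + 24*b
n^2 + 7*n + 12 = (n + 3)*(n + 4)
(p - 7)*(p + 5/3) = p^2 - 16*p/3 - 35/3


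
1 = 1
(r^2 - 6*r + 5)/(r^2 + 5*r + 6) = (r^2 - 6*r + 5)/(r^2 + 5*r + 6)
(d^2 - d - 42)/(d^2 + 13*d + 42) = (d - 7)/(d + 7)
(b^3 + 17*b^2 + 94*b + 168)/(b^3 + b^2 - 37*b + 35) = (b^2 + 10*b + 24)/(b^2 - 6*b + 5)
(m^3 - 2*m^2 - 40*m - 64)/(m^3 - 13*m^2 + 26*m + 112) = (m + 4)/(m - 7)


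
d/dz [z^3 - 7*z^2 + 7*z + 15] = 3*z^2 - 14*z + 7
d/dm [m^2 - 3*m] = 2*m - 3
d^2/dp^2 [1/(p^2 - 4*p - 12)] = 2*(p^2 - 4*p - 4*(p - 2)^2 - 12)/(-p^2 + 4*p + 12)^3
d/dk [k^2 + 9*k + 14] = 2*k + 9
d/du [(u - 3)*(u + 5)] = 2*u + 2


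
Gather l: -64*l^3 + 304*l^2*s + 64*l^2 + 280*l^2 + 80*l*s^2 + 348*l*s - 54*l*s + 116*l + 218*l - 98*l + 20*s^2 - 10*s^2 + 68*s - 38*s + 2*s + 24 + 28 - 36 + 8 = -64*l^3 + l^2*(304*s + 344) + l*(80*s^2 + 294*s + 236) + 10*s^2 + 32*s + 24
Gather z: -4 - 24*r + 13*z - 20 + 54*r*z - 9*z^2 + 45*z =-24*r - 9*z^2 + z*(54*r + 58) - 24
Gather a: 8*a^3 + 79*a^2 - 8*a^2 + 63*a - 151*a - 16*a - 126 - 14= 8*a^3 + 71*a^2 - 104*a - 140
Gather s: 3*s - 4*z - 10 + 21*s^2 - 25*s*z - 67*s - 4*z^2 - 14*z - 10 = 21*s^2 + s*(-25*z - 64) - 4*z^2 - 18*z - 20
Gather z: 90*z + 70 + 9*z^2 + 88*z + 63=9*z^2 + 178*z + 133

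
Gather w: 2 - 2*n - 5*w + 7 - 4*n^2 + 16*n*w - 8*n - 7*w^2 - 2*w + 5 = -4*n^2 - 10*n - 7*w^2 + w*(16*n - 7) + 14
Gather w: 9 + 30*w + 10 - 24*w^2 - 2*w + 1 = -24*w^2 + 28*w + 20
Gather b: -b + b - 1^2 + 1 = 0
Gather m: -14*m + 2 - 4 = -14*m - 2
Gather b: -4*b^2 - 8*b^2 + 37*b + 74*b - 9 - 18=-12*b^2 + 111*b - 27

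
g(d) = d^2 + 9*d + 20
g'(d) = 2*d + 9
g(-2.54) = 3.59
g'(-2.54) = 3.92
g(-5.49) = 0.73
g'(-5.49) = -1.98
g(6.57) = 122.29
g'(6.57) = 22.14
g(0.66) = 26.38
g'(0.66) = 10.32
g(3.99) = 71.83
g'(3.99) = 16.98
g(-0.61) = 14.88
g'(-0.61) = 7.78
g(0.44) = 24.15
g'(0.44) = 9.88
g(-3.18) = 1.49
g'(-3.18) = 2.64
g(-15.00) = 110.00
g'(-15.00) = -21.00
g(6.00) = 110.00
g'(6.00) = 21.00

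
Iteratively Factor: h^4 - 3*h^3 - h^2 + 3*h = (h)*(h^3 - 3*h^2 - h + 3) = h*(h - 3)*(h^2 - 1) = h*(h - 3)*(h + 1)*(h - 1)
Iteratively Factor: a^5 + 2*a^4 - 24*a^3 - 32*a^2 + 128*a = (a - 4)*(a^4 + 6*a^3 - 32*a) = (a - 4)*(a - 2)*(a^3 + 8*a^2 + 16*a) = (a - 4)*(a - 2)*(a + 4)*(a^2 + 4*a) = (a - 4)*(a - 2)*(a + 4)^2*(a)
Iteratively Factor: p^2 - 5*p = (p)*(p - 5)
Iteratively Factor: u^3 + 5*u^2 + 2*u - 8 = (u + 4)*(u^2 + u - 2) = (u - 1)*(u + 4)*(u + 2)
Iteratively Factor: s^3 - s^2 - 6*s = (s - 3)*(s^2 + 2*s) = s*(s - 3)*(s + 2)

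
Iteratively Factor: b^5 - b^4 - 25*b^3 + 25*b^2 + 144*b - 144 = (b + 3)*(b^4 - 4*b^3 - 13*b^2 + 64*b - 48) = (b + 3)*(b + 4)*(b^3 - 8*b^2 + 19*b - 12) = (b - 4)*(b + 3)*(b + 4)*(b^2 - 4*b + 3) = (b - 4)*(b - 3)*(b + 3)*(b + 4)*(b - 1)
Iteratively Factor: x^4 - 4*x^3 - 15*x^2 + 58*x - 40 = (x + 4)*(x^3 - 8*x^2 + 17*x - 10) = (x - 2)*(x + 4)*(x^2 - 6*x + 5) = (x - 5)*(x - 2)*(x + 4)*(x - 1)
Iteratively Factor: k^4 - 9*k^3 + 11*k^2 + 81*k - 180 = (k - 4)*(k^3 - 5*k^2 - 9*k + 45) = (k - 5)*(k - 4)*(k^2 - 9) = (k - 5)*(k - 4)*(k - 3)*(k + 3)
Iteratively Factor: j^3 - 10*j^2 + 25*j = (j - 5)*(j^2 - 5*j) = j*(j - 5)*(j - 5)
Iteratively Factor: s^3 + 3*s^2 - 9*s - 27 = (s + 3)*(s^2 - 9) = (s + 3)^2*(s - 3)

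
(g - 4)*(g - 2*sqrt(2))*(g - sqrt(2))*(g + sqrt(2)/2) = g^4 - 4*g^3 - 5*sqrt(2)*g^3/2 + g^2 + 10*sqrt(2)*g^2 - 4*g + 2*sqrt(2)*g - 8*sqrt(2)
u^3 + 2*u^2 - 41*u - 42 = (u - 6)*(u + 1)*(u + 7)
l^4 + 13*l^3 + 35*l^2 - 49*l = l*(l - 1)*(l + 7)^2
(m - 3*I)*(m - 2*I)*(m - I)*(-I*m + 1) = -I*m^4 - 5*m^3 + 5*I*m^2 - 5*m + 6*I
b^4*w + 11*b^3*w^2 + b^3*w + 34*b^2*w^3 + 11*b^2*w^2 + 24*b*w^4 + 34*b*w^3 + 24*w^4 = (b + w)*(b + 4*w)*(b + 6*w)*(b*w + w)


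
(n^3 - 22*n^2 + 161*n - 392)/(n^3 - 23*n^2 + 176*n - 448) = (n - 7)/(n - 8)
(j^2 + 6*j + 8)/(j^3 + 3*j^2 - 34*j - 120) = (j + 2)/(j^2 - j - 30)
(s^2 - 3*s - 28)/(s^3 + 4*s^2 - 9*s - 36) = (s - 7)/(s^2 - 9)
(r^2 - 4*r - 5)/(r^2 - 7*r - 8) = (r - 5)/(r - 8)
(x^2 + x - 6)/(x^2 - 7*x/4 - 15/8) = 8*(-x^2 - x + 6)/(-8*x^2 + 14*x + 15)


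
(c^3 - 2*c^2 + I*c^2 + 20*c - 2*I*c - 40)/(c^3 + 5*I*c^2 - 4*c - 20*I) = (c - 4*I)/(c + 2)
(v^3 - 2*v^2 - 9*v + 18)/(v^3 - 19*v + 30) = (v + 3)/(v + 5)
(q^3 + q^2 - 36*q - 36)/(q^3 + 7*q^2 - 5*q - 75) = (q^3 + q^2 - 36*q - 36)/(q^3 + 7*q^2 - 5*q - 75)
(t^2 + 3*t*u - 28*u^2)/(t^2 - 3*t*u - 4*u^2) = (t + 7*u)/(t + u)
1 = 1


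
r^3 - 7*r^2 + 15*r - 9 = (r - 3)^2*(r - 1)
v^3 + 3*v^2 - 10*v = v*(v - 2)*(v + 5)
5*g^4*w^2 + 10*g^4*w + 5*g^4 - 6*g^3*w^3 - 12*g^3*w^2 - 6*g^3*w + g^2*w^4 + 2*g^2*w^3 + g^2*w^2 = (-5*g + w)*(-g + w)*(g*w + g)^2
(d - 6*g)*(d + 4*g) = d^2 - 2*d*g - 24*g^2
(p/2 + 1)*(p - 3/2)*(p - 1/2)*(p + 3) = p^4/2 + 3*p^3/2 - 13*p^2/8 - 33*p/8 + 9/4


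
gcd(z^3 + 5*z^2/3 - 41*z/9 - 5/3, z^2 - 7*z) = 1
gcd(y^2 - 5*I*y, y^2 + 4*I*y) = y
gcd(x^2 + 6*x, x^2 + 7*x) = x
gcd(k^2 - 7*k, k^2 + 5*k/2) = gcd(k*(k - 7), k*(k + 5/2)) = k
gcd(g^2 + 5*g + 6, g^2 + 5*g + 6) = g^2 + 5*g + 6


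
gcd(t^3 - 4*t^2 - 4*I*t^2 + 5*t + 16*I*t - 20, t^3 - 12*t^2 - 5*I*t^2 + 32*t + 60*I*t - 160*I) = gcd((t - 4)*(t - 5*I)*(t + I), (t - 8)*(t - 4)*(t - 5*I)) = t^2 + t*(-4 - 5*I) + 20*I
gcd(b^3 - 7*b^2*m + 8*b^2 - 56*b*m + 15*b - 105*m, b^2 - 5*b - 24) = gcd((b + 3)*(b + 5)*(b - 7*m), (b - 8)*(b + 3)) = b + 3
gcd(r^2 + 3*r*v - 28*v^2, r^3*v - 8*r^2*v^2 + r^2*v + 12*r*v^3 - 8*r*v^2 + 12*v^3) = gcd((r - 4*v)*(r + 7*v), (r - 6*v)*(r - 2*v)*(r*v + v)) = 1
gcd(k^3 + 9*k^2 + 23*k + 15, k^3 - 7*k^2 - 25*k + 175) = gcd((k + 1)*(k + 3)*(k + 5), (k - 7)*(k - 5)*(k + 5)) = k + 5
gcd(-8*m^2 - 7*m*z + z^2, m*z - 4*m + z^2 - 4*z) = m + z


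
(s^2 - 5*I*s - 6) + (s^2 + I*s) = 2*s^2 - 4*I*s - 6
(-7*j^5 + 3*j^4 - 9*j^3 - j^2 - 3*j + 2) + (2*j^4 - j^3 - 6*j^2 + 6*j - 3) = -7*j^5 + 5*j^4 - 10*j^3 - 7*j^2 + 3*j - 1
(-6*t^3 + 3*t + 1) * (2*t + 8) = -12*t^4 - 48*t^3 + 6*t^2 + 26*t + 8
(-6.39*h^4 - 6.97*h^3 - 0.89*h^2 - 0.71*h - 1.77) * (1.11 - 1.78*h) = 11.3742*h^5 + 5.3137*h^4 - 6.1525*h^3 + 0.2759*h^2 + 2.3625*h - 1.9647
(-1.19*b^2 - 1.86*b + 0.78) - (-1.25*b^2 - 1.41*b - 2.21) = 0.0600000000000001*b^2 - 0.45*b + 2.99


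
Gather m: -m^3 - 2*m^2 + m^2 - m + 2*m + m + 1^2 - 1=-m^3 - m^2 + 2*m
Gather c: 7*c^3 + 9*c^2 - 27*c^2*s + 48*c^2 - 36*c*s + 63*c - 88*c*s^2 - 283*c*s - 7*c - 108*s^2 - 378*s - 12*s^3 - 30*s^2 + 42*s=7*c^3 + c^2*(57 - 27*s) + c*(-88*s^2 - 319*s + 56) - 12*s^3 - 138*s^2 - 336*s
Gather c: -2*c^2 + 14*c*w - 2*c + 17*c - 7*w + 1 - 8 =-2*c^2 + c*(14*w + 15) - 7*w - 7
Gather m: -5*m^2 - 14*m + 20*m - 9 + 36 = -5*m^2 + 6*m + 27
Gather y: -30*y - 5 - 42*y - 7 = -72*y - 12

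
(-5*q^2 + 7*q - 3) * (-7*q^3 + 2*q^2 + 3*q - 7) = 35*q^5 - 59*q^4 + 20*q^3 + 50*q^2 - 58*q + 21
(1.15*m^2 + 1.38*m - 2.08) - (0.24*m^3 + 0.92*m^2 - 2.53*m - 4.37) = -0.24*m^3 + 0.23*m^2 + 3.91*m + 2.29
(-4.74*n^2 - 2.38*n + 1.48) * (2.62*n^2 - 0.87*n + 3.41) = -12.4188*n^4 - 2.1118*n^3 - 10.2152*n^2 - 9.4034*n + 5.0468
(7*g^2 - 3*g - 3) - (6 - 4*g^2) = 11*g^2 - 3*g - 9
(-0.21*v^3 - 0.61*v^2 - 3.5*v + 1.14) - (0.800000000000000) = -0.21*v^3 - 0.61*v^2 - 3.5*v + 0.34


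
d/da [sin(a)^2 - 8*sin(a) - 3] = 2*(sin(a) - 4)*cos(a)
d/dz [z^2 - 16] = 2*z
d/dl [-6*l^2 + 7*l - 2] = 7 - 12*l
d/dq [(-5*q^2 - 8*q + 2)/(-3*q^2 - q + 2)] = (-19*q^2 - 8*q - 14)/(9*q^4 + 6*q^3 - 11*q^2 - 4*q + 4)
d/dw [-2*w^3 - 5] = -6*w^2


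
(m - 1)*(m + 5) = m^2 + 4*m - 5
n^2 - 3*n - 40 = (n - 8)*(n + 5)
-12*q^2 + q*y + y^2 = (-3*q + y)*(4*q + y)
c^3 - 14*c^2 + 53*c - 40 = (c - 8)*(c - 5)*(c - 1)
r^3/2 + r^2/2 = r^2*(r/2 + 1/2)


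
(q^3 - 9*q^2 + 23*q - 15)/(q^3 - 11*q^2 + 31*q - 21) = (q - 5)/(q - 7)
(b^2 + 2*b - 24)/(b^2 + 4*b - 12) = (b - 4)/(b - 2)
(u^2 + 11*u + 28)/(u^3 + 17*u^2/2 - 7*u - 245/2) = 2*(u + 4)/(2*u^2 + 3*u - 35)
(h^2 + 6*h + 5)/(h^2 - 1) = (h + 5)/(h - 1)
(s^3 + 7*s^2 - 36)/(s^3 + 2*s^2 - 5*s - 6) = (s + 6)/(s + 1)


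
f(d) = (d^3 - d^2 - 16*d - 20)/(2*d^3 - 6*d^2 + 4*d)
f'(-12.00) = -0.01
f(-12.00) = 0.39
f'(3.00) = 8.06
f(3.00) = -4.17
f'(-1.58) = 0.24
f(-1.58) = 0.04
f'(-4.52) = -0.06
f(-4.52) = 0.19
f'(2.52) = 37.38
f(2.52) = -12.72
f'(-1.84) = 0.06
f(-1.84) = 0.00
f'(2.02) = 29983.92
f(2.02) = -584.33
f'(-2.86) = -0.09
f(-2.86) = 0.05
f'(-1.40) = 0.46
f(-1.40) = 0.10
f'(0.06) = 1371.71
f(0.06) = -95.80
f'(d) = (-6*d^2 + 12*d - 4)*(d^3 - d^2 - 16*d - 20)/(2*d^3 - 6*d^2 + 4*d)^2 + (3*d^2 - 2*d - 16)/(2*d^3 - 6*d^2 + 4*d) = (-d^4 + 18*d^3 + 5*d^2 - 60*d + 20)/(d^2*(d^4 - 6*d^3 + 13*d^2 - 12*d + 4))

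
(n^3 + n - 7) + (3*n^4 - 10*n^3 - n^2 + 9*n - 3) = 3*n^4 - 9*n^3 - n^2 + 10*n - 10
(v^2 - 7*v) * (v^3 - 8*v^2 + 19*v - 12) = v^5 - 15*v^4 + 75*v^3 - 145*v^2 + 84*v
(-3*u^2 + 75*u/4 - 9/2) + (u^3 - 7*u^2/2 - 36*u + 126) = u^3 - 13*u^2/2 - 69*u/4 + 243/2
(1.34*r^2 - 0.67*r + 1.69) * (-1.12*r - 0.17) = -1.5008*r^3 + 0.5226*r^2 - 1.7789*r - 0.2873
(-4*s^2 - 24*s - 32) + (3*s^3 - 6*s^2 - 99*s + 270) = 3*s^3 - 10*s^2 - 123*s + 238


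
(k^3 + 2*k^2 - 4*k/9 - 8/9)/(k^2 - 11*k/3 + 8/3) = (9*k^3 + 18*k^2 - 4*k - 8)/(3*(3*k^2 - 11*k + 8))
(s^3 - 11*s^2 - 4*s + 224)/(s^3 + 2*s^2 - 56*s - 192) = (s - 7)/(s + 6)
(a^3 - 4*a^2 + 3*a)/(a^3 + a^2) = (a^2 - 4*a + 3)/(a*(a + 1))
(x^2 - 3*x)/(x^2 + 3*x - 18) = x/(x + 6)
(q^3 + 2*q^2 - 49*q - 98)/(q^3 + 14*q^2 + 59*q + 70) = (q - 7)/(q + 5)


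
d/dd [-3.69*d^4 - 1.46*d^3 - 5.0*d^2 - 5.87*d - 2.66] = -14.76*d^3 - 4.38*d^2 - 10.0*d - 5.87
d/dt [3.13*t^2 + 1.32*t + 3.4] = 6.26*t + 1.32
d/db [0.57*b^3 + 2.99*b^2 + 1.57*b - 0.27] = 1.71*b^2 + 5.98*b + 1.57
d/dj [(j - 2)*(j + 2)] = 2*j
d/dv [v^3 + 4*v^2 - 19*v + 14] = 3*v^2 + 8*v - 19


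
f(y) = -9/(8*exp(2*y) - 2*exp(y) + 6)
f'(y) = -9*(-16*exp(2*y) + 2*exp(y))/(8*exp(2*y) - 2*exp(y) + 6)^2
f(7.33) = -0.00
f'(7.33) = 0.00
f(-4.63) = -1.50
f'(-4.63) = -0.00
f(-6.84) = -1.50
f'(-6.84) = -0.00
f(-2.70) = -1.52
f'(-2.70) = -0.02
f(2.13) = -0.02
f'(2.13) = 0.03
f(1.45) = -0.06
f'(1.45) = 0.12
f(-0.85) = -1.36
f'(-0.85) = 0.43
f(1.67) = -0.04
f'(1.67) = 0.08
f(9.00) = 0.00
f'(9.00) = 0.00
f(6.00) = 0.00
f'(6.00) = 0.00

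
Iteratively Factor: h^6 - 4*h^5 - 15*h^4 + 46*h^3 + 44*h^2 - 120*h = (h + 3)*(h^5 - 7*h^4 + 6*h^3 + 28*h^2 - 40*h) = (h - 5)*(h + 3)*(h^4 - 2*h^3 - 4*h^2 + 8*h) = (h - 5)*(h - 2)*(h + 3)*(h^3 - 4*h) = (h - 5)*(h - 2)^2*(h + 3)*(h^2 + 2*h) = h*(h - 5)*(h - 2)^2*(h + 3)*(h + 2)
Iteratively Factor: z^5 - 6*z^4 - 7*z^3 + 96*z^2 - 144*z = (z - 4)*(z^4 - 2*z^3 - 15*z^2 + 36*z) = z*(z - 4)*(z^3 - 2*z^2 - 15*z + 36) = z*(z - 4)*(z + 4)*(z^2 - 6*z + 9) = z*(z - 4)*(z - 3)*(z + 4)*(z - 3)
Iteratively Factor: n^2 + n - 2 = (n - 1)*(n + 2)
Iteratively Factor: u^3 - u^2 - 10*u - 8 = (u + 1)*(u^2 - 2*u - 8) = (u - 4)*(u + 1)*(u + 2)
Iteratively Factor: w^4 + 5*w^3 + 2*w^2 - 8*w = (w + 4)*(w^3 + w^2 - 2*w) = (w + 2)*(w + 4)*(w^2 - w) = w*(w + 2)*(w + 4)*(w - 1)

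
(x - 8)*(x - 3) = x^2 - 11*x + 24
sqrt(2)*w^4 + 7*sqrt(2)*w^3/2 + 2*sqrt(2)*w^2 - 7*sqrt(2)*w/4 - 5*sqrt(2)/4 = (w + 5/2)*(w - sqrt(2)/2)*(w + sqrt(2)/2)*(sqrt(2)*w + sqrt(2))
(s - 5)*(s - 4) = s^2 - 9*s + 20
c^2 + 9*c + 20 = (c + 4)*(c + 5)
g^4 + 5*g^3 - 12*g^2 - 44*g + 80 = (g - 2)^2*(g + 4)*(g + 5)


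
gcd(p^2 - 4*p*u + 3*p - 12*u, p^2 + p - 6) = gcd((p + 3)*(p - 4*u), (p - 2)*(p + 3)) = p + 3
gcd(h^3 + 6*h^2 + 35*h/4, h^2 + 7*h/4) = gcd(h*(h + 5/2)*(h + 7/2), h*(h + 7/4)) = h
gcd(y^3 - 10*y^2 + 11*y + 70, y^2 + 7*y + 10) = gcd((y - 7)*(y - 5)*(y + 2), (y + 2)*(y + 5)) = y + 2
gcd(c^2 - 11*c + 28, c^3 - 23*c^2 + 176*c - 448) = c - 7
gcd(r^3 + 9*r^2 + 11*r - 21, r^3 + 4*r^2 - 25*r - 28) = r + 7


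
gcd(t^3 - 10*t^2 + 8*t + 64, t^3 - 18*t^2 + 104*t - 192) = t^2 - 12*t + 32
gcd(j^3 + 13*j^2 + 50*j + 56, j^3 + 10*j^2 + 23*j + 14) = j^2 + 9*j + 14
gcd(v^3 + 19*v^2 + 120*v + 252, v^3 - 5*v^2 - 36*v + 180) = v + 6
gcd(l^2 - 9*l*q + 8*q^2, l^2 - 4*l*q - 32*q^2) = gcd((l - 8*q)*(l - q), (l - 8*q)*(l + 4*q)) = -l + 8*q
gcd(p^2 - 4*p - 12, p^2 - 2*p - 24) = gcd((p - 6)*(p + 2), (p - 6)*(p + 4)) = p - 6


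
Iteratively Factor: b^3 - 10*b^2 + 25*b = (b - 5)*(b^2 - 5*b) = b*(b - 5)*(b - 5)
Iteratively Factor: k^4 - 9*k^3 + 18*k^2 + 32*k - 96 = (k - 4)*(k^3 - 5*k^2 - 2*k + 24) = (k - 4)*(k + 2)*(k^2 - 7*k + 12) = (k - 4)*(k - 3)*(k + 2)*(k - 4)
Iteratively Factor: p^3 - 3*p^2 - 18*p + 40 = (p - 2)*(p^2 - p - 20) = (p - 5)*(p - 2)*(p + 4)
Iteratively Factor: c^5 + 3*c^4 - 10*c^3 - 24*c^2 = (c)*(c^4 + 3*c^3 - 10*c^2 - 24*c) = c*(c - 3)*(c^3 + 6*c^2 + 8*c) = c*(c - 3)*(c + 4)*(c^2 + 2*c) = c*(c - 3)*(c + 2)*(c + 4)*(c)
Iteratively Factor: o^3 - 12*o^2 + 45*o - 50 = (o - 5)*(o^2 - 7*o + 10) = (o - 5)*(o - 2)*(o - 5)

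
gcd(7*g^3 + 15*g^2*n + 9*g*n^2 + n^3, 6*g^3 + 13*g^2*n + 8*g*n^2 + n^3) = g^2 + 2*g*n + n^2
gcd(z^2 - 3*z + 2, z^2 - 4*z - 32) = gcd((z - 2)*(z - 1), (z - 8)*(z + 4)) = 1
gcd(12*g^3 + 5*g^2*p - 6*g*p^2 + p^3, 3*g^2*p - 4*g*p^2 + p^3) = -3*g + p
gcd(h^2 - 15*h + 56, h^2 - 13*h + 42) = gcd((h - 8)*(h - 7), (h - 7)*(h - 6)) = h - 7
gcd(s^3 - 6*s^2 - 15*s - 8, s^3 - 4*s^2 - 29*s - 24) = s^2 - 7*s - 8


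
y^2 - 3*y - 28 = (y - 7)*(y + 4)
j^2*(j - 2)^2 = j^4 - 4*j^3 + 4*j^2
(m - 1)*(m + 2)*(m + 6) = m^3 + 7*m^2 + 4*m - 12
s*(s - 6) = s^2 - 6*s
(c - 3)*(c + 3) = c^2 - 9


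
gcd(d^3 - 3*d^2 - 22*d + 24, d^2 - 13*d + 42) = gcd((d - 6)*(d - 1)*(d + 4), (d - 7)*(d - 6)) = d - 6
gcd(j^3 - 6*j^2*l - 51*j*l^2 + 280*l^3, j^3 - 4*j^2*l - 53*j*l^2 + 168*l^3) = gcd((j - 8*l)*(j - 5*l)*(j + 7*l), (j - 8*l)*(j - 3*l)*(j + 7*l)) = j^2 - j*l - 56*l^2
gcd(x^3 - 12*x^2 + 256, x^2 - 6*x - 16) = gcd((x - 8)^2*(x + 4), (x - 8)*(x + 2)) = x - 8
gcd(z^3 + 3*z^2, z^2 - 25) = 1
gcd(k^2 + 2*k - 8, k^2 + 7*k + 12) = k + 4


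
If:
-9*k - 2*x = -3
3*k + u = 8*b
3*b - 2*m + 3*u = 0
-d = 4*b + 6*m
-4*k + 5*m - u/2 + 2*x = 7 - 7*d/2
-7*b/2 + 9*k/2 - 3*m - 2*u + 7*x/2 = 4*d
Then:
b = -3/236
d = 363/236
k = 1/59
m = -117/472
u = -9/59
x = 84/59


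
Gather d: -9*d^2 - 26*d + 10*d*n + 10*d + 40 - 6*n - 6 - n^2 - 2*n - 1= -9*d^2 + d*(10*n - 16) - n^2 - 8*n + 33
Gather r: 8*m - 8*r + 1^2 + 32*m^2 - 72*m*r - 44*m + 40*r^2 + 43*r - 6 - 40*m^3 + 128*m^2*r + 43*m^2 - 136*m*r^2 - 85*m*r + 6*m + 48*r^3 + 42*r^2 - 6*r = -40*m^3 + 75*m^2 - 30*m + 48*r^3 + r^2*(82 - 136*m) + r*(128*m^2 - 157*m + 29) - 5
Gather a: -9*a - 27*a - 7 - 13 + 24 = 4 - 36*a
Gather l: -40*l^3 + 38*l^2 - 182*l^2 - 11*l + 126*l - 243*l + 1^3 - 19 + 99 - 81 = -40*l^3 - 144*l^2 - 128*l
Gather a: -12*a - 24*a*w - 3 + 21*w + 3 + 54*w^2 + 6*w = a*(-24*w - 12) + 54*w^2 + 27*w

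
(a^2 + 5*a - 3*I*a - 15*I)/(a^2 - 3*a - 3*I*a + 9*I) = (a + 5)/(a - 3)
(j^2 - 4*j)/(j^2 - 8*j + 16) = j/(j - 4)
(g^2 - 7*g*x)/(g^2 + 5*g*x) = (g - 7*x)/(g + 5*x)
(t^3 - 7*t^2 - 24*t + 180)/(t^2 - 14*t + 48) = (t^2 - t - 30)/(t - 8)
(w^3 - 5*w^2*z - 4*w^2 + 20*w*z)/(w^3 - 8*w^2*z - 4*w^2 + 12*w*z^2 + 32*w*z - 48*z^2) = w*(w - 5*z)/(w^2 - 8*w*z + 12*z^2)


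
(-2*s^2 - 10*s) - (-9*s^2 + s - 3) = 7*s^2 - 11*s + 3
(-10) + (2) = -8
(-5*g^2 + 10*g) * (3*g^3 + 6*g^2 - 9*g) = -15*g^5 + 105*g^3 - 90*g^2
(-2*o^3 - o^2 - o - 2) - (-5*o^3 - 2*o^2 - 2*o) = 3*o^3 + o^2 + o - 2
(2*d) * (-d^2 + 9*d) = -2*d^3 + 18*d^2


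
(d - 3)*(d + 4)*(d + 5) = d^3 + 6*d^2 - 7*d - 60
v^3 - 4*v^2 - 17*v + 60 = (v - 5)*(v - 3)*(v + 4)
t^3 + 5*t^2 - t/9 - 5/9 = (t - 1/3)*(t + 1/3)*(t + 5)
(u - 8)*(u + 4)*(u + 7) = u^3 + 3*u^2 - 60*u - 224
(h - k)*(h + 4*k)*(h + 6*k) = h^3 + 9*h^2*k + 14*h*k^2 - 24*k^3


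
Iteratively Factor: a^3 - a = (a)*(a^2 - 1) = a*(a + 1)*(a - 1)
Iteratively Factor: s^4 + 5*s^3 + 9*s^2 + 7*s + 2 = (s + 1)*(s^3 + 4*s^2 + 5*s + 2) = (s + 1)^2*(s^2 + 3*s + 2) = (s + 1)^2*(s + 2)*(s + 1)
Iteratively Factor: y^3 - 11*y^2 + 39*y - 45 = (y - 3)*(y^2 - 8*y + 15) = (y - 5)*(y - 3)*(y - 3)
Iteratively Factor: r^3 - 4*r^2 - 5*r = (r - 5)*(r^2 + r) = (r - 5)*(r + 1)*(r)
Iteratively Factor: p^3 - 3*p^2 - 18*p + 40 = (p - 2)*(p^2 - p - 20) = (p - 2)*(p + 4)*(p - 5)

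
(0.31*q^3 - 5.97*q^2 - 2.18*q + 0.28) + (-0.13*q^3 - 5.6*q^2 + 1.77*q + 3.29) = 0.18*q^3 - 11.57*q^2 - 0.41*q + 3.57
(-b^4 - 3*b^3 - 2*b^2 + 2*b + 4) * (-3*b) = 3*b^5 + 9*b^4 + 6*b^3 - 6*b^2 - 12*b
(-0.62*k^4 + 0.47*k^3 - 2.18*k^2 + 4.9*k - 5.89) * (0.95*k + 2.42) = -0.589*k^5 - 1.0539*k^4 - 0.9336*k^3 - 0.6206*k^2 + 6.2625*k - 14.2538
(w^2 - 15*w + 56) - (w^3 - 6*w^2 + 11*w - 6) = -w^3 + 7*w^2 - 26*w + 62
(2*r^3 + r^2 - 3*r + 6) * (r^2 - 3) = 2*r^5 + r^4 - 9*r^3 + 3*r^2 + 9*r - 18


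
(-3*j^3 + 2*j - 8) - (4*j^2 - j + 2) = -3*j^3 - 4*j^2 + 3*j - 10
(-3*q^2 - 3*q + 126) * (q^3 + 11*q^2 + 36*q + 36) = -3*q^5 - 36*q^4 - 15*q^3 + 1170*q^2 + 4428*q + 4536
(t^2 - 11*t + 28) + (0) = t^2 - 11*t + 28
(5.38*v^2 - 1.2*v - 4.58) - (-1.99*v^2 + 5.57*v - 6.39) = 7.37*v^2 - 6.77*v + 1.81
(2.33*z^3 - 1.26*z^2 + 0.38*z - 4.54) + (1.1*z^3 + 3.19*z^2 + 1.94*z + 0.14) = 3.43*z^3 + 1.93*z^2 + 2.32*z - 4.4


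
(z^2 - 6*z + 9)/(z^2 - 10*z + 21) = (z - 3)/(z - 7)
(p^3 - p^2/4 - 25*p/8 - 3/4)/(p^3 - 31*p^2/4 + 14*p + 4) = (p^2 - p/2 - 3)/(p^2 - 8*p + 16)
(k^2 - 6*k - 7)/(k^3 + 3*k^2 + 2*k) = (k - 7)/(k*(k + 2))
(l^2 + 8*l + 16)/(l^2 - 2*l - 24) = (l + 4)/(l - 6)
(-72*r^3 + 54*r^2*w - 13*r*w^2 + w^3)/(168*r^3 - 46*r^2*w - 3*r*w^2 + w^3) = (-3*r + w)/(7*r + w)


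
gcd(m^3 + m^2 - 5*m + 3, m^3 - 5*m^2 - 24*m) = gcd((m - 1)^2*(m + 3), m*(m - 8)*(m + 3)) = m + 3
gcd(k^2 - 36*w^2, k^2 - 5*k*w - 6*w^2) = -k + 6*w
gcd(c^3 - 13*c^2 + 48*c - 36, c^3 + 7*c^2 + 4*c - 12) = c - 1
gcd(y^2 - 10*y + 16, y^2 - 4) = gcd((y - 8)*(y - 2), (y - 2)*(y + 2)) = y - 2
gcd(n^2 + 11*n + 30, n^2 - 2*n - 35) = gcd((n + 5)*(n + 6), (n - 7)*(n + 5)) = n + 5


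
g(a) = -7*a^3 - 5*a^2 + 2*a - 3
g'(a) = -21*a^2 - 10*a + 2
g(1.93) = -68.09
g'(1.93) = -95.52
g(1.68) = -46.94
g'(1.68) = -74.07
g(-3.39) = 205.47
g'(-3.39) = -205.43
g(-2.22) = 44.51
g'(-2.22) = -79.30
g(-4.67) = 591.55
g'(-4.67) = -409.29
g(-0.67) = -4.48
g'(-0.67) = -0.73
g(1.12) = -16.87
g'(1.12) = -35.54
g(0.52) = -4.30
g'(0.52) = -8.88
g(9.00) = -5493.00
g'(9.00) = -1789.00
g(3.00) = -231.00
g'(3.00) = -217.00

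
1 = 1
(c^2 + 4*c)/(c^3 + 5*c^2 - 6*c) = (c + 4)/(c^2 + 5*c - 6)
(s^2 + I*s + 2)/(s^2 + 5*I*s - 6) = (s - I)/(s + 3*I)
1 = 1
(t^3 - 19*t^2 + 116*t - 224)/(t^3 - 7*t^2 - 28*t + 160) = (t - 7)/(t + 5)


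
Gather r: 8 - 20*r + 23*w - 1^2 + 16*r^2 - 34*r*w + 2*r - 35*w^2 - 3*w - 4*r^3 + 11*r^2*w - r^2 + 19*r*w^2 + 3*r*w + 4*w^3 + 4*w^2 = -4*r^3 + r^2*(11*w + 15) + r*(19*w^2 - 31*w - 18) + 4*w^3 - 31*w^2 + 20*w + 7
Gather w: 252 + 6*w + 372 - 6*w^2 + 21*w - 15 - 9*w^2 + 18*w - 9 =-15*w^2 + 45*w + 600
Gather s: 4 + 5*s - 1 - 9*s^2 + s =-9*s^2 + 6*s + 3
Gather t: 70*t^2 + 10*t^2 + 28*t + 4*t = 80*t^2 + 32*t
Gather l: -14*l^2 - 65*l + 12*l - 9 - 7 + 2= -14*l^2 - 53*l - 14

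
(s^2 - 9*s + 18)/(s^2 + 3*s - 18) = (s - 6)/(s + 6)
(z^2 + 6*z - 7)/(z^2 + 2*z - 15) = (z^2 + 6*z - 7)/(z^2 + 2*z - 15)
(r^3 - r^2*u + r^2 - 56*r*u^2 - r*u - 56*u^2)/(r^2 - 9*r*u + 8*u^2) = (r^2 + 7*r*u + r + 7*u)/(r - u)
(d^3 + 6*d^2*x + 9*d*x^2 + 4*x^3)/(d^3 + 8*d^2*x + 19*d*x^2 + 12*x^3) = (d + x)/(d + 3*x)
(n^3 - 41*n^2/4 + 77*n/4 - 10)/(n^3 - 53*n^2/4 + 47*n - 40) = (n - 1)/(n - 4)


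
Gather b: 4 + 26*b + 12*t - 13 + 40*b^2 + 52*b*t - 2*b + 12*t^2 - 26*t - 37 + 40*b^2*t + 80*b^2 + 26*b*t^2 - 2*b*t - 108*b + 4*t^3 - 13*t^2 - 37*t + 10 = b^2*(40*t + 120) + b*(26*t^2 + 50*t - 84) + 4*t^3 - t^2 - 51*t - 36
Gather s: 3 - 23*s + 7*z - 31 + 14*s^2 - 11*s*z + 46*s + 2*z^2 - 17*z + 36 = 14*s^2 + s*(23 - 11*z) + 2*z^2 - 10*z + 8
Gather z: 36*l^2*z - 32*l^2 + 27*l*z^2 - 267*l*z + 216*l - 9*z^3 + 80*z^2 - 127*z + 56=-32*l^2 + 216*l - 9*z^3 + z^2*(27*l + 80) + z*(36*l^2 - 267*l - 127) + 56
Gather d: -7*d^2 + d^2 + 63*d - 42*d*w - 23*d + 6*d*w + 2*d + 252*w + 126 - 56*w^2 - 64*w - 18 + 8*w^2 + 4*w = -6*d^2 + d*(42 - 36*w) - 48*w^2 + 192*w + 108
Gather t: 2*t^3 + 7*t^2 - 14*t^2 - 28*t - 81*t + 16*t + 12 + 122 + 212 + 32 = 2*t^3 - 7*t^2 - 93*t + 378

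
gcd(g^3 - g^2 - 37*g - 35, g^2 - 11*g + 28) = g - 7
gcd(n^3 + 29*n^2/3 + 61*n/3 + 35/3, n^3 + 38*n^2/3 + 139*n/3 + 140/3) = n^2 + 26*n/3 + 35/3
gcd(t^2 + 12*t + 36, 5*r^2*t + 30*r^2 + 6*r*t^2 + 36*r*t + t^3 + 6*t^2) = t + 6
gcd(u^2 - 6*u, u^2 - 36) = u - 6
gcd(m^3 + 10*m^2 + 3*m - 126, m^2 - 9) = m - 3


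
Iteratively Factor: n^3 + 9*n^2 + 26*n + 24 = (n + 4)*(n^2 + 5*n + 6) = (n + 2)*(n + 4)*(n + 3)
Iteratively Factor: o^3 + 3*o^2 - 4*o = (o + 4)*(o^2 - o) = o*(o + 4)*(o - 1)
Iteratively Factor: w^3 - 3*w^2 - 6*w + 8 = (w + 2)*(w^2 - 5*w + 4) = (w - 4)*(w + 2)*(w - 1)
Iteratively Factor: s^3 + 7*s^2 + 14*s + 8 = (s + 2)*(s^2 + 5*s + 4) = (s + 2)*(s + 4)*(s + 1)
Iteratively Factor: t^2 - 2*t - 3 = (t - 3)*(t + 1)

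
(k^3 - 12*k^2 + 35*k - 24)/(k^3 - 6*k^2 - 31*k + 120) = (k - 1)/(k + 5)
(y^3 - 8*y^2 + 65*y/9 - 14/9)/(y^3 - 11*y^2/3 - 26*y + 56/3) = (y - 1/3)/(y + 4)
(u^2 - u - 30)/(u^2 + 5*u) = (u - 6)/u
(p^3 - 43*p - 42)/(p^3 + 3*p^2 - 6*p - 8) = (p^2 - p - 42)/(p^2 + 2*p - 8)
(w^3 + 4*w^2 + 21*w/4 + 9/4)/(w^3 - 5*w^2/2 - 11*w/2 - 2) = (4*w^2 + 12*w + 9)/(2*(2*w^2 - 7*w - 4))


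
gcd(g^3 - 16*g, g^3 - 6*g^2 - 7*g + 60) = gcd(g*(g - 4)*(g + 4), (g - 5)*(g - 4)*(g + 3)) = g - 4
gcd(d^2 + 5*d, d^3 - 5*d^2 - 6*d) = d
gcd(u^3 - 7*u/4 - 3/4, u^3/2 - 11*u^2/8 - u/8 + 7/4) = u + 1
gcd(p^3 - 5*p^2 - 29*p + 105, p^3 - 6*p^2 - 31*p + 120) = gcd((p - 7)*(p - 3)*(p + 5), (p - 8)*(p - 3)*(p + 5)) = p^2 + 2*p - 15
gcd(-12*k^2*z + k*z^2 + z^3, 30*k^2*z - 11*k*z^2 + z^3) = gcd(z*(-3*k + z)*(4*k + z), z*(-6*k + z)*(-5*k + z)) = z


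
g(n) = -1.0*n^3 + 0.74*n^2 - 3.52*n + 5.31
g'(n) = -3.0*n^2 + 1.48*n - 3.52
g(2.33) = -11.52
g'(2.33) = -16.36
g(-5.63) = 227.04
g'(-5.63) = -106.94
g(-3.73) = 80.63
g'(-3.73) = -50.78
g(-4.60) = 134.50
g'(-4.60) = -73.81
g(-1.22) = 12.52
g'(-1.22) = -9.79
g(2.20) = -9.50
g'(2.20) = -14.78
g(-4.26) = 111.04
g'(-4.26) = -64.27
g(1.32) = -0.35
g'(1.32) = -6.79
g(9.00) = -695.43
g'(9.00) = -233.20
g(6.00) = -205.17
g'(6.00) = -102.64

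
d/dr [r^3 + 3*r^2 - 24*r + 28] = 3*r^2 + 6*r - 24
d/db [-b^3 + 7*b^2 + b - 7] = -3*b^2 + 14*b + 1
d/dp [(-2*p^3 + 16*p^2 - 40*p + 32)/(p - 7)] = 2*(-2*p^3 + 29*p^2 - 112*p + 124)/(p^2 - 14*p + 49)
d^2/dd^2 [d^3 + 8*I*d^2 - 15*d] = 6*d + 16*I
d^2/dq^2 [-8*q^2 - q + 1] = -16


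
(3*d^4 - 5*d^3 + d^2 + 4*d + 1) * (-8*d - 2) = -24*d^5 + 34*d^4 + 2*d^3 - 34*d^2 - 16*d - 2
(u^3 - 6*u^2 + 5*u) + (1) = u^3 - 6*u^2 + 5*u + 1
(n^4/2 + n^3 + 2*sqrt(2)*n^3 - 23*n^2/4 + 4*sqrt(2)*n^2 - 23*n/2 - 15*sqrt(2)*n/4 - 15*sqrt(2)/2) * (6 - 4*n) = -2*n^5 - 8*sqrt(2)*n^4 - n^4 - 4*sqrt(2)*n^3 + 29*n^3 + 23*n^2/2 + 39*sqrt(2)*n^2 - 69*n + 15*sqrt(2)*n/2 - 45*sqrt(2)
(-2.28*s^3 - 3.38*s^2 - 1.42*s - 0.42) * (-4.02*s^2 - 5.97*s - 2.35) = 9.1656*s^5 + 27.1992*s^4 + 31.245*s^3 + 18.1088*s^2 + 5.8444*s + 0.987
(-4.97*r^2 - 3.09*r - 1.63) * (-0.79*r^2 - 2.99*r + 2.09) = 3.9263*r^4 + 17.3014*r^3 + 0.139500000000002*r^2 - 1.5844*r - 3.4067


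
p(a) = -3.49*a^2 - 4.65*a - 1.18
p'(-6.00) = 37.23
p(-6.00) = -98.92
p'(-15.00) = 100.05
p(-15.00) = -716.68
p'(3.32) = -27.82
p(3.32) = -55.09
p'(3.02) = -25.73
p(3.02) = -47.05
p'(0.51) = -8.21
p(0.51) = -4.46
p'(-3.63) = 20.69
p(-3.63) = -30.29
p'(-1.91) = 8.68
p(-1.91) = -5.03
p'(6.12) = -47.37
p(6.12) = -160.35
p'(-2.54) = 13.08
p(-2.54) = -11.89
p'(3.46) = -28.80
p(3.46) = -59.05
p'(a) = -6.98*a - 4.65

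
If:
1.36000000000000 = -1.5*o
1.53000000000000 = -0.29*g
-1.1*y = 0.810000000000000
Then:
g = -5.28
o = -0.91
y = -0.74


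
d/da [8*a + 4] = 8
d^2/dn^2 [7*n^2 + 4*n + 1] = 14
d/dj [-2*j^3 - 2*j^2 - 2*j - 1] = -6*j^2 - 4*j - 2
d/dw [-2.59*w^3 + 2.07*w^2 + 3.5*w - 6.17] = -7.77*w^2 + 4.14*w + 3.5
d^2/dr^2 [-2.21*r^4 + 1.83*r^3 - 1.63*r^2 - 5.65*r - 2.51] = -26.52*r^2 + 10.98*r - 3.26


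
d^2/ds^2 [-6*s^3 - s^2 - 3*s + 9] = -36*s - 2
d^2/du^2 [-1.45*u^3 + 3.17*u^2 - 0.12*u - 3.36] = 6.34 - 8.7*u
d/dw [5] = 0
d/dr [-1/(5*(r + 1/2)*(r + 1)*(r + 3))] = 4*(3*r^2 + 9*r + 5)/(5*(4*r^6 + 36*r^5 + 121*r^4 + 192*r^3 + 154*r^2 + 60*r + 9))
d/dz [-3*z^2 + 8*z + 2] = 8 - 6*z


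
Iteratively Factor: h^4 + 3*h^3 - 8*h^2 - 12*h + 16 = (h + 4)*(h^3 - h^2 - 4*h + 4) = (h - 2)*(h + 4)*(h^2 + h - 2) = (h - 2)*(h + 2)*(h + 4)*(h - 1)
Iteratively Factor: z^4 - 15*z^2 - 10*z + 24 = (z - 4)*(z^3 + 4*z^2 + z - 6) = (z - 4)*(z - 1)*(z^2 + 5*z + 6) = (z - 4)*(z - 1)*(z + 2)*(z + 3)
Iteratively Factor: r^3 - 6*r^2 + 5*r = (r - 1)*(r^2 - 5*r) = (r - 5)*(r - 1)*(r)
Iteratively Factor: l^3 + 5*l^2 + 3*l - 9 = (l + 3)*(l^2 + 2*l - 3) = (l - 1)*(l + 3)*(l + 3)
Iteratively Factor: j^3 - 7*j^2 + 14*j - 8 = (j - 2)*(j^2 - 5*j + 4) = (j - 2)*(j - 1)*(j - 4)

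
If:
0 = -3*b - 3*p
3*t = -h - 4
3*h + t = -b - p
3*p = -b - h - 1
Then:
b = 3/4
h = 1/2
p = -3/4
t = -3/2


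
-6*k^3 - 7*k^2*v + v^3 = (-3*k + v)*(k + v)*(2*k + v)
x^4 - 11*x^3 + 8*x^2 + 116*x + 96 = (x - 8)*(x - 6)*(x + 1)*(x + 2)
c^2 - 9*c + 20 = (c - 5)*(c - 4)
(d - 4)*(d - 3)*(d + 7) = d^3 - 37*d + 84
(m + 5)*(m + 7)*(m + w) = m^3 + m^2*w + 12*m^2 + 12*m*w + 35*m + 35*w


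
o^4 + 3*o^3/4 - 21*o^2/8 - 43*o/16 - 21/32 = (o - 7/4)*(o + 1/2)^2*(o + 3/2)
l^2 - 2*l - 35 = (l - 7)*(l + 5)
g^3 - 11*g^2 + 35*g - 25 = (g - 5)^2*(g - 1)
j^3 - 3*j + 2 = (j - 1)^2*(j + 2)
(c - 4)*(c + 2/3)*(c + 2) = c^3 - 4*c^2/3 - 28*c/3 - 16/3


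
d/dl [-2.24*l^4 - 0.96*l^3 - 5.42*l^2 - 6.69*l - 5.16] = -8.96*l^3 - 2.88*l^2 - 10.84*l - 6.69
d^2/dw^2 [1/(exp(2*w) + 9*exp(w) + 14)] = (2*(2*exp(w) + 9)^2*exp(w) - (4*exp(w) + 9)*(exp(2*w) + 9*exp(w) + 14))*exp(w)/(exp(2*w) + 9*exp(w) + 14)^3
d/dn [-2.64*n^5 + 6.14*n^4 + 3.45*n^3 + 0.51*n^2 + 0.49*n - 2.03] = -13.2*n^4 + 24.56*n^3 + 10.35*n^2 + 1.02*n + 0.49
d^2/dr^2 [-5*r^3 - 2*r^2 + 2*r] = -30*r - 4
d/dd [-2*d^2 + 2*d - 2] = 2 - 4*d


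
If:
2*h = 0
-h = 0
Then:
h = 0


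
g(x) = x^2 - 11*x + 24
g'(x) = 2*x - 11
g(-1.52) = 43.03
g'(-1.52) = -14.04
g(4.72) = -5.64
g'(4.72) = -1.56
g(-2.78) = 62.31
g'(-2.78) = -16.56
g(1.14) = 12.76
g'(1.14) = -8.72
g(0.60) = 17.76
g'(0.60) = -9.80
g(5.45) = -6.25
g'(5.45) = -0.10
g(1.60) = 8.96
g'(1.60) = -7.80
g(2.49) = 2.81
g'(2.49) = -6.02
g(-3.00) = 66.00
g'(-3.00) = -17.00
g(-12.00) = 300.00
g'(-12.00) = -35.00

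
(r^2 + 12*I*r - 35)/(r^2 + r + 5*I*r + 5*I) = (r + 7*I)/(r + 1)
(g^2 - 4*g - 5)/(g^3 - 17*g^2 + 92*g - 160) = (g + 1)/(g^2 - 12*g + 32)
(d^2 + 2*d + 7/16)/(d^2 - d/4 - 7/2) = (d + 1/4)/(d - 2)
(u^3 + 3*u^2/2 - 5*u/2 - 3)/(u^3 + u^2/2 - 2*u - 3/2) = (u + 2)/(u + 1)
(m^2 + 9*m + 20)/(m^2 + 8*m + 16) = (m + 5)/(m + 4)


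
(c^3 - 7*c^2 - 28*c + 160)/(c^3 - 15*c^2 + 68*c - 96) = (c + 5)/(c - 3)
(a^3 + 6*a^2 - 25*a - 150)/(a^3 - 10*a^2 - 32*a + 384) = (a^2 - 25)/(a^2 - 16*a + 64)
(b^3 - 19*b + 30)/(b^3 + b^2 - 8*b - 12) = (b^2 + 3*b - 10)/(b^2 + 4*b + 4)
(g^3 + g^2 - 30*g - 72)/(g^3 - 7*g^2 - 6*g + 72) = (g + 4)/(g - 4)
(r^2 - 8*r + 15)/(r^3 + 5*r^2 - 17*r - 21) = (r - 5)/(r^2 + 8*r + 7)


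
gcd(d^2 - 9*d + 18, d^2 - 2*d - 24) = d - 6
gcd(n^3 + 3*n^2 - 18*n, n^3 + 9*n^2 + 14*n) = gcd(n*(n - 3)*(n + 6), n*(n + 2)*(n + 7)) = n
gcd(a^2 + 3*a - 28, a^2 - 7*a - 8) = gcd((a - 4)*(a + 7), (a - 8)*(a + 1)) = 1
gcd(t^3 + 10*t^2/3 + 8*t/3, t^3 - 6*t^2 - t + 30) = t + 2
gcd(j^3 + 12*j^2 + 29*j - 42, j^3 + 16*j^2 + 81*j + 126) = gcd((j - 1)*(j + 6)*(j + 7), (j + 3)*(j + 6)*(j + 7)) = j^2 + 13*j + 42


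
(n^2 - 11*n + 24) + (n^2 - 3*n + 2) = 2*n^2 - 14*n + 26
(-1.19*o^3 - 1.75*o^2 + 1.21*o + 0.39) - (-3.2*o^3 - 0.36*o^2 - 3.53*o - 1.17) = 2.01*o^3 - 1.39*o^2 + 4.74*o + 1.56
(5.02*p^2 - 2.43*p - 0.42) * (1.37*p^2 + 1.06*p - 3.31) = 6.8774*p^4 + 1.9921*p^3 - 19.7674*p^2 + 7.5981*p + 1.3902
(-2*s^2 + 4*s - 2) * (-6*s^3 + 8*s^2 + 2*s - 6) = 12*s^5 - 40*s^4 + 40*s^3 + 4*s^2 - 28*s + 12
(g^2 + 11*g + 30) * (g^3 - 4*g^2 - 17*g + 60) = g^5 + 7*g^4 - 31*g^3 - 247*g^2 + 150*g + 1800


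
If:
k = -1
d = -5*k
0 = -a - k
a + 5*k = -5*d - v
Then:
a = 1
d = 5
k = -1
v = -21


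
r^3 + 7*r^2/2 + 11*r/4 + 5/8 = (r + 1/2)^2*(r + 5/2)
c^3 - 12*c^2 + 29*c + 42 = (c - 7)*(c - 6)*(c + 1)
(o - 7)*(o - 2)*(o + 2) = o^3 - 7*o^2 - 4*o + 28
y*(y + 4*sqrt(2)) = y^2 + 4*sqrt(2)*y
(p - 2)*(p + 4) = p^2 + 2*p - 8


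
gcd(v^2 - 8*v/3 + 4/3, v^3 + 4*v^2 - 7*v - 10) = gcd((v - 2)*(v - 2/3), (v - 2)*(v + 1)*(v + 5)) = v - 2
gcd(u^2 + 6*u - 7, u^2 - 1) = u - 1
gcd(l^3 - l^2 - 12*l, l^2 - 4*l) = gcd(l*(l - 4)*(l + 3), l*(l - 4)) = l^2 - 4*l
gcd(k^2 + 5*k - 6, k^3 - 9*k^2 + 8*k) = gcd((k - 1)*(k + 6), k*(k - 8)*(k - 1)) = k - 1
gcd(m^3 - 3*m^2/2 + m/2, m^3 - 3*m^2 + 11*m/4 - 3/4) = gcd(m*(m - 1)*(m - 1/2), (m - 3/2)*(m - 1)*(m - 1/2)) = m^2 - 3*m/2 + 1/2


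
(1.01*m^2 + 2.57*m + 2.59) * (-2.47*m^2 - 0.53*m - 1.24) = -2.4947*m^4 - 6.8832*m^3 - 9.0118*m^2 - 4.5595*m - 3.2116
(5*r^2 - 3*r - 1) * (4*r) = 20*r^3 - 12*r^2 - 4*r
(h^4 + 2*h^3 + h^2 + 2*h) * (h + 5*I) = h^5 + 2*h^4 + 5*I*h^4 + h^3 + 10*I*h^3 + 2*h^2 + 5*I*h^2 + 10*I*h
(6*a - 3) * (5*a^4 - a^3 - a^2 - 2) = 30*a^5 - 21*a^4 - 3*a^3 + 3*a^2 - 12*a + 6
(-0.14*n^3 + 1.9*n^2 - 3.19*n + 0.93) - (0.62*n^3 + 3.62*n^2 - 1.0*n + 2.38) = -0.76*n^3 - 1.72*n^2 - 2.19*n - 1.45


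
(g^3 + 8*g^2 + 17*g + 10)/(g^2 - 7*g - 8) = (g^2 + 7*g + 10)/(g - 8)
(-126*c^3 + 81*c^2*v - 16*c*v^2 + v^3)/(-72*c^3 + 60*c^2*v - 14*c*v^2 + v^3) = (21*c^2 - 10*c*v + v^2)/(12*c^2 - 8*c*v + v^2)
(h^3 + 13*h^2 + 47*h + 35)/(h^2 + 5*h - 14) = (h^2 + 6*h + 5)/(h - 2)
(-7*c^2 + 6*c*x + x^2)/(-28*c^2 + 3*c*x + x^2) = (-c + x)/(-4*c + x)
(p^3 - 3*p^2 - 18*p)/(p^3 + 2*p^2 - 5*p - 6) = p*(p - 6)/(p^2 - p - 2)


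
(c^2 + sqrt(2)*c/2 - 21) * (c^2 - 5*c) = c^4 - 5*c^3 + sqrt(2)*c^3/2 - 21*c^2 - 5*sqrt(2)*c^2/2 + 105*c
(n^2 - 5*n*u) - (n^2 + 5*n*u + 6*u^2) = -10*n*u - 6*u^2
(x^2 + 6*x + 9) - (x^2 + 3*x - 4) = 3*x + 13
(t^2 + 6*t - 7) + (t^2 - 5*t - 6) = 2*t^2 + t - 13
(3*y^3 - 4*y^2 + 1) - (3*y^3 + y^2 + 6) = -5*y^2 - 5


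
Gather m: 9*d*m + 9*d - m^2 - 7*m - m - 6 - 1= 9*d - m^2 + m*(9*d - 8) - 7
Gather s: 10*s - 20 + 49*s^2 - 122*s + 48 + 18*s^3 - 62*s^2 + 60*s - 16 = 18*s^3 - 13*s^2 - 52*s + 12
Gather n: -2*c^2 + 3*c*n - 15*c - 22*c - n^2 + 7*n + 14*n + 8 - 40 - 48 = -2*c^2 - 37*c - n^2 + n*(3*c + 21) - 80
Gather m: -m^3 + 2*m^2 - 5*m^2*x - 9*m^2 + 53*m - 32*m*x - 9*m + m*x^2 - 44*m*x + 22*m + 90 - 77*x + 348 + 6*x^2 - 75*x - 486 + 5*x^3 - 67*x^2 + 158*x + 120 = -m^3 + m^2*(-5*x - 7) + m*(x^2 - 76*x + 66) + 5*x^3 - 61*x^2 + 6*x + 72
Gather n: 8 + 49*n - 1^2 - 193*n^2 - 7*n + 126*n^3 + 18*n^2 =126*n^3 - 175*n^2 + 42*n + 7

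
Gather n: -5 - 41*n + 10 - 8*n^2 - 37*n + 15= -8*n^2 - 78*n + 20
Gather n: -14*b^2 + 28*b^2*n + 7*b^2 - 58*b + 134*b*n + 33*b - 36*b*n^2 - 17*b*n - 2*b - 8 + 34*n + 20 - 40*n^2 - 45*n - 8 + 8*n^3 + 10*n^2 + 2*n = -7*b^2 - 27*b + 8*n^3 + n^2*(-36*b - 30) + n*(28*b^2 + 117*b - 9) + 4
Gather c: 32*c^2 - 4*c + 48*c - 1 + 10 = 32*c^2 + 44*c + 9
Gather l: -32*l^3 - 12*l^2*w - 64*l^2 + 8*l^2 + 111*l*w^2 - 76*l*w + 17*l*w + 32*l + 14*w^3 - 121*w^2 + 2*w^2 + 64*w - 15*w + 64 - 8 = -32*l^3 + l^2*(-12*w - 56) + l*(111*w^2 - 59*w + 32) + 14*w^3 - 119*w^2 + 49*w + 56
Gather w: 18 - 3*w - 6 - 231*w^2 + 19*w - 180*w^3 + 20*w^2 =-180*w^3 - 211*w^2 + 16*w + 12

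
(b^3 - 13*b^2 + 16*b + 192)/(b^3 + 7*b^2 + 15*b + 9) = (b^2 - 16*b + 64)/(b^2 + 4*b + 3)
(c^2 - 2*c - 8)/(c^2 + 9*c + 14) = (c - 4)/(c + 7)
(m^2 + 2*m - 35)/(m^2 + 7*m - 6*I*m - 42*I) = (m - 5)/(m - 6*I)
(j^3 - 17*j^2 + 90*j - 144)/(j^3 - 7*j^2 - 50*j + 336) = (j - 3)/(j + 7)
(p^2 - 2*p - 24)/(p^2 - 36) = (p + 4)/(p + 6)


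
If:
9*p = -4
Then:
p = -4/9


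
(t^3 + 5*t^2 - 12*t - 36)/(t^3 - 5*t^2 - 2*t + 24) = (t + 6)/(t - 4)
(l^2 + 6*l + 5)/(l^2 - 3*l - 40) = (l + 1)/(l - 8)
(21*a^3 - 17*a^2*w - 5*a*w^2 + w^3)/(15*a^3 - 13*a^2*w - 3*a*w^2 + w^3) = (-7*a + w)/(-5*a + w)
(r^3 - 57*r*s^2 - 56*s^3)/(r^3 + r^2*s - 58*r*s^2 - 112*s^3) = (r + s)/(r + 2*s)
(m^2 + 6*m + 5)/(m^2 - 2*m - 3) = (m + 5)/(m - 3)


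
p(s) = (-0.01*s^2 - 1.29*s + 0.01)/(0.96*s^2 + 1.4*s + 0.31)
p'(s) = (-1.92*s - 1.4)*(-0.01*s^2 - 1.29*s + 0.01)/(0.96*s^2 + 1.4*s + 0.31)^2 + (-0.02*s - 1.29)/(0.96*s^2 + 1.4*s + 0.31)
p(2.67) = -0.32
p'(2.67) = 0.07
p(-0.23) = 7.89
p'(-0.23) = -228.22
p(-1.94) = 2.05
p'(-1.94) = 2.91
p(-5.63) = 0.30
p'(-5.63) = 0.07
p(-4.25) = 0.45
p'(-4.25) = 0.16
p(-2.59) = 1.05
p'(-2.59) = 0.81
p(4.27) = -0.24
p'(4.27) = 0.04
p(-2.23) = 1.45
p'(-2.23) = 1.49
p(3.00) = -0.30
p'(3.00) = 0.06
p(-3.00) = 0.80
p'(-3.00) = 0.47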